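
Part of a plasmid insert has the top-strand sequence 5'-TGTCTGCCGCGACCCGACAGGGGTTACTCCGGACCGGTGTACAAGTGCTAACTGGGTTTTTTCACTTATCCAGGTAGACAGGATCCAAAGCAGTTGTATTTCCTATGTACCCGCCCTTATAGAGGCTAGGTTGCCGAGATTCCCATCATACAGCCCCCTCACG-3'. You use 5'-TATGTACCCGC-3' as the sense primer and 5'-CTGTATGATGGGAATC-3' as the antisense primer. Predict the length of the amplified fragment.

50 bp

Scanning the template, TATGTACCCGC occurs at positions 104–114; this primer anneals to the bottom strand there with its 3' end pointing downstream.
The reverse primer's reverse complement is GATTCCCATCATACAG, which matches the template at positions 138–153.
Amplicon spans positions 104–153: 50 bp.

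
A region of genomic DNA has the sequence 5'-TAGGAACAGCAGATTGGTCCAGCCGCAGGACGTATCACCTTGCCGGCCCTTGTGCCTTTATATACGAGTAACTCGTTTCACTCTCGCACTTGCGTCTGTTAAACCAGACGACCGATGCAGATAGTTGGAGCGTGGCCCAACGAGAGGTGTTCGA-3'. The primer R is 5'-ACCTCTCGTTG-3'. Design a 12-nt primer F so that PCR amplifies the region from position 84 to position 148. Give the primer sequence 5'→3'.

The reverse primer's reverse complement CAACGAGAGGT matches the template at positions 138–148; the product starts at position 84.
The forward primer is identical to the top strand over positions 84–95: TCGCACTTGCGT.

5'-TCGCACTTGCGT-3'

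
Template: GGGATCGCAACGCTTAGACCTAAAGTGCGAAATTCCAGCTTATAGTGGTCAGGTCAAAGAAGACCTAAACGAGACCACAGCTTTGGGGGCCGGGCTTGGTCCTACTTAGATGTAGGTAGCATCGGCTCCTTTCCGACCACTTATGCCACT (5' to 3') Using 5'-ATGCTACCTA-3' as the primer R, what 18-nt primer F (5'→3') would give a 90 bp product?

The reverse primer's reverse complement TAGGTAGCAT matches the template at positions 113–122, so the product ends at position 122.
A 90 bp product then starts at position 122 − 90 + 1 = 33.
The forward primer is identical to the top strand there: TTCCAGCTTATAGTGGTC.

5'-TTCCAGCTTATAGTGGTC-3'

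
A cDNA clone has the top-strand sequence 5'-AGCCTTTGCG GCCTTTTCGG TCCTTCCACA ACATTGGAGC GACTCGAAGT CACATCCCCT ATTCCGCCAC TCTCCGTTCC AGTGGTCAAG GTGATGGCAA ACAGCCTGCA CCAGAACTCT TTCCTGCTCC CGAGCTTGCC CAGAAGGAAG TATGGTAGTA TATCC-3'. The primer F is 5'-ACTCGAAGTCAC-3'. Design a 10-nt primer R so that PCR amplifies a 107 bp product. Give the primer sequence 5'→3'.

The forward primer binds at positions 42–53, so a 107 bp product ends at position 42 + 107 − 1 = 148.
The reverse primer anneals to the top strand over positions 139–148, i.e. to CCCAGAAGGA.
Its sequence written 5'→3' is the reverse complement: TCCTTCTGGG.

5'-TCCTTCTGGG-3'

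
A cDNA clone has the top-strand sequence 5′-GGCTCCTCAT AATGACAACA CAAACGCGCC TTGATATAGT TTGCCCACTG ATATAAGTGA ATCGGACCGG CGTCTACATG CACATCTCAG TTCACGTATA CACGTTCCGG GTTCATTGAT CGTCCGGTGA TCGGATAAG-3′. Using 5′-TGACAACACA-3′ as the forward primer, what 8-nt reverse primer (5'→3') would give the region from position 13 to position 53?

5'-TATCAGTG-3'

The product's 3' end on the top strand is position 53.
The reverse primer anneals to the top strand over positions 46–53, i.e. to CACTGATA.
Its sequence written 5'→3' is the reverse complement: TATCAGTG.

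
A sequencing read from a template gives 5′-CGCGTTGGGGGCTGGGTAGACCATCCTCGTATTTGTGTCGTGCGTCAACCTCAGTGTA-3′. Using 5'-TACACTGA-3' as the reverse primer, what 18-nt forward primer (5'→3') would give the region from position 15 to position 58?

5'-GGTAGACCATCCTCGTAT-3'

The reverse primer's reverse complement TCAGTGTA matches the template at positions 51–58; the product starts at position 15.
The forward primer is identical to the top strand over positions 15–32: GGTAGACCATCCTCGTAT.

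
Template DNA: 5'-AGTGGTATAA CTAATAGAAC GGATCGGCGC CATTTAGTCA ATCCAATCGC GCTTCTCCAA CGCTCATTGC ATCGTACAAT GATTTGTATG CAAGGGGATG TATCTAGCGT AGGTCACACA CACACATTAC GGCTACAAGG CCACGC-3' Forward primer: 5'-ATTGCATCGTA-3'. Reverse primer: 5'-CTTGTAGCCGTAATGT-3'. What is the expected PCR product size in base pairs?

74 bp

Scanning the template, ATTGCATCGTA occurs at positions 66–76; this primer anneals to the bottom strand there with its 3' end pointing downstream.
Taking the reverse complement of CTTGTAGCCGTAATGT gives ACATTACGGCTACAAG, found at positions 124–139 on the template; the primer anneals here to the top strand with its 3' end pointing upstream.
Product length = (reverse-primer end) − (forward-primer start) + 1 = 139 − 66 + 1 = 74 bp.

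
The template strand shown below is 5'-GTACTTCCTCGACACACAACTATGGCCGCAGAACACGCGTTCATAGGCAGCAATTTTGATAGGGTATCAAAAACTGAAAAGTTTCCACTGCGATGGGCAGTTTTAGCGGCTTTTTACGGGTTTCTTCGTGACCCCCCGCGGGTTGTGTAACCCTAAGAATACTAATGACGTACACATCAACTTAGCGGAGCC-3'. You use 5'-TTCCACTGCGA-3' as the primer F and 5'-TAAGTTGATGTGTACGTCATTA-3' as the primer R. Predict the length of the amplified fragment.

The forward primer matches the template at positions 83–93.
Taking the reverse complement of TAAGTTGATGTGTACGTCATTA gives TAATGACGTACACATCAACTTA, found at positions 163–184 on the template; the primer anneals here to the top strand with its 3' end pointing upstream.
Product length = (reverse-primer end) − (forward-primer start) + 1 = 184 − 83 + 1 = 102 bp.

102 bp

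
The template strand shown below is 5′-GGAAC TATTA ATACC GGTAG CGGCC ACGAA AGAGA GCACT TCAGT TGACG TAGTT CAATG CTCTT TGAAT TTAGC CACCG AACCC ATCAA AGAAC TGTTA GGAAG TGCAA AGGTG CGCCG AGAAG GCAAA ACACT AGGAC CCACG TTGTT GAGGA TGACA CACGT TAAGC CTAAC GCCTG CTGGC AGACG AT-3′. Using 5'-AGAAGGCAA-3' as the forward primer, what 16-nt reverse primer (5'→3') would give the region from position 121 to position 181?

The product's 3' end on the top strand is position 181.
The reverse primer anneals to the top strand over positions 166–181, i.e. to TAAGCCTAACGCCTGC.
Its sequence written 5'→3' is the reverse complement: GCAGGCGTTAGGCTTA.

5'-GCAGGCGTTAGGCTTA-3'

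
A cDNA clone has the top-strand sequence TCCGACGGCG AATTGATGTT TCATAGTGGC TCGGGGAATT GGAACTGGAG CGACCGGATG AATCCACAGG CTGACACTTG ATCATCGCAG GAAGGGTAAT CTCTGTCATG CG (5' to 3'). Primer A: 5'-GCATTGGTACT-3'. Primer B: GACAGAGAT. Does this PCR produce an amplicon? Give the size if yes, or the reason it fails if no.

Primer A (GCATTGGTACT) does not match the top strand, and its reverse complement AGTACCAATGC does not match either.
With no annealing site for primer A, no amplification occurs.

No product — primer A has no binding site in the template.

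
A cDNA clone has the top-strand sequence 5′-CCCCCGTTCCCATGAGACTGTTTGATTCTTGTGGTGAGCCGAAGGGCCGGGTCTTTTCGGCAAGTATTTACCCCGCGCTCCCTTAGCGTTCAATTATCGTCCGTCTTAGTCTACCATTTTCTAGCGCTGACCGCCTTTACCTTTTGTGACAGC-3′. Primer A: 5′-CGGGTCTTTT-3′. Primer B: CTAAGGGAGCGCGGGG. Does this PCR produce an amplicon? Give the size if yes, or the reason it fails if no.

Yes — a 39 bp product.

Primer A (CGGGTCTTTT) matches the top strand at positions 48–57; it acts as a forward primer.
Primer B's reverse complement is CCCCGCGCTCCCTTAG, matching the top strand at positions 71–86; it acts as a reverse primer.
The 3' ends face each other across positions 48–86, giving a 39 bp product.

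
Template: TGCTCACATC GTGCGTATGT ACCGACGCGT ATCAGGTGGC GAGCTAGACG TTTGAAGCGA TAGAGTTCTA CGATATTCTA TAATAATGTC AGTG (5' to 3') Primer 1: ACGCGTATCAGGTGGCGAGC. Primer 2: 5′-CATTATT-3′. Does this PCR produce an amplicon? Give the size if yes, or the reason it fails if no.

Primer 1 (ACGCGTATCAGGTGGCGAGC) matches the top strand at positions 25–44; it acts as a forward primer.
Primer 2's reverse complement is AATAATG, matching the top strand at positions 82–88; it acts as a reverse primer.
The 3' ends face each other across positions 25–88, giving a 64 bp product.

Yes — a 64 bp product.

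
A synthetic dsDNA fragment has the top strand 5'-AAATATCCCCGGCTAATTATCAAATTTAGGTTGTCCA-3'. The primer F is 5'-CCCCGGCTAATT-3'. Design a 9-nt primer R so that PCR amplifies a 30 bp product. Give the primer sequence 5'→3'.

5'-GGACAACCT-3'

The forward primer binds at positions 7–18, so a 30 bp product ends at position 7 + 30 − 1 = 36.
The reverse primer anneals to the top strand over positions 28–36, i.e. to AGGTTGTCC.
Its sequence written 5'→3' is the reverse complement: GGACAACCT.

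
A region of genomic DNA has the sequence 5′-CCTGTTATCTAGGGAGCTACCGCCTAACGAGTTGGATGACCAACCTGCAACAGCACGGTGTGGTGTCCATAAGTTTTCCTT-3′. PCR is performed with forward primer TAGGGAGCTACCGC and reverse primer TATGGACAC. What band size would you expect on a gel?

Forward primer TAGGGAGCTACCGC is found on the top strand at positions 10–23.
Taking the reverse complement of TATGGACAC gives GTGTCCATA, found at positions 63–71 on the template; the primer anneals here to the top strand with its 3' end pointing upstream.
Amplicon spans positions 10–71: 62 bp.

62 bp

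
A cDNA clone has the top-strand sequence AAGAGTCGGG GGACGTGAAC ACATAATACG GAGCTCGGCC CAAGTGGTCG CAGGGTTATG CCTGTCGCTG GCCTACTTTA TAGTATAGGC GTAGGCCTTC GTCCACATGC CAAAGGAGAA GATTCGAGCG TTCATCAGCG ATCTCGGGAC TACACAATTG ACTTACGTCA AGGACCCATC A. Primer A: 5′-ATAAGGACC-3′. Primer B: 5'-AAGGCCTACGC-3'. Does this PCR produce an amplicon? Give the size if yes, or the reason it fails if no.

No product — primer A has no binding site in the template.

Primer A (ATAAGGACC) does not match the top strand, and its reverse complement GGTCCTTAT does not match either.
With no annealing site for primer A, no amplification occurs.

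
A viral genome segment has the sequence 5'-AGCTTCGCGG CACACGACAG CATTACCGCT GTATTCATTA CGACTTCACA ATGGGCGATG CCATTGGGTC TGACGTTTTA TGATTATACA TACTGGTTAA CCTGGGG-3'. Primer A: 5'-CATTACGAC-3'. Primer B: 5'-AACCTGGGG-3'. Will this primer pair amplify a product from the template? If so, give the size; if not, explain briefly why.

Primer A (CATTACGAC) matches the top strand at positions 36–44 (3' end points downstream).
Primer B (AACCTGGGG) also matches the top strand directly, at positions 99–107 — its reverse complement CCCCAGGTT is not present.
Both primers anneal to the bottom strand with 3' ends pointing the same way, so neither can prime synthesis back toward the other.

No product — both primers anneal to the same strand and extend in the same direction.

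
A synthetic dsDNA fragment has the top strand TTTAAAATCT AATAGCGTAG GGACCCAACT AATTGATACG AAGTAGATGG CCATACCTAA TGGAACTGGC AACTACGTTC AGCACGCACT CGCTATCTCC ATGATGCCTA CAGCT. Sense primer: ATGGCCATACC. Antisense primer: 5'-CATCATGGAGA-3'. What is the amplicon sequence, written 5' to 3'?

The forward primer matches the template at positions 47–57.
Reverse complement of the reverse primer: TCTCCATGATG. This occurs on the top strand at positions 96–106.
The product is the template from position 47 through 106 (60 bp).

5'-ATGGCCATACCTAATGGAACTGGCAACTACGTTCAGCACGCACTCGCTATCTCCATGATG-3'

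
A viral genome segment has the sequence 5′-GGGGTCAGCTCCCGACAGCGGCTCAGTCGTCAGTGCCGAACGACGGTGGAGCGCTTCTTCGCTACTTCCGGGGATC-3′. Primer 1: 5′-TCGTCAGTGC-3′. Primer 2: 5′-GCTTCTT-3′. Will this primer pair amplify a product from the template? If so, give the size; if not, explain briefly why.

No product — both primers anneal to the same strand and extend in the same direction.

Primer 1 (TCGTCAGTGC) matches the top strand at positions 27–36 (3' end points downstream).
Primer 2 (GCTTCTT) also matches the top strand directly, at positions 53–59 — its reverse complement AAGAAGC is not present.
Both primers anneal to the bottom strand with 3' ends pointing the same way, so neither can prime synthesis back toward the other.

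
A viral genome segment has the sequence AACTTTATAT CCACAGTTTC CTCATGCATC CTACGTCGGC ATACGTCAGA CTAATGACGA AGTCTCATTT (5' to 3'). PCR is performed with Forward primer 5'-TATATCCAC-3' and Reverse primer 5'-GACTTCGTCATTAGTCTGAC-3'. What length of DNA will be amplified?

59 bp

Scanning the template, TATATCCAC occurs at positions 6–14; this primer anneals to the bottom strand there with its 3' end pointing downstream.
Reverse complement of the reverse primer: GTCAGACTAATGACGAAGTC. This occurs on the top strand at positions 45–64.
Amplicon spans positions 6–64: 59 bp.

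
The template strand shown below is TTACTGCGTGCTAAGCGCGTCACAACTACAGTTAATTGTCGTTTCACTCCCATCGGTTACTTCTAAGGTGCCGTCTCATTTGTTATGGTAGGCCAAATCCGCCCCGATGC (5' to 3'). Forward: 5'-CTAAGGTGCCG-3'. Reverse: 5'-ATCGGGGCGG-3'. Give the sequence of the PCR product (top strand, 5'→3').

Scanning the template, CTAAGGTGCCG occurs at positions 63–73; this primer anneals to the bottom strand there with its 3' end pointing downstream.
Reverse complement of the reverse primer: CCGCCCCGAT. This occurs on the top strand at positions 99–108.
The product is the template from position 63 through 108 (46 bp).

5'-CTAAGGTGCCGTCTCATTTGTTATGGTAGGCCAAATCCGCCCCGAT-3'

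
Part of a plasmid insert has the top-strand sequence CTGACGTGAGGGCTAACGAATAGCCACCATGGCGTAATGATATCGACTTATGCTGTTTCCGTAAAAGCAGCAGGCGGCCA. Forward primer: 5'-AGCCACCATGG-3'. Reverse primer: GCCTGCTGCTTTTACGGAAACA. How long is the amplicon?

54 bp

Forward primer AGCCACCATGG is found on the top strand at positions 22–32.
The reverse primer's reverse complement is TGTTTCCGTAAAAGCAGCAGGC, which matches the template at positions 54–75.
The product runs from position 22 to position 75, so its length is 75 − 22 + 1 = 54 bp.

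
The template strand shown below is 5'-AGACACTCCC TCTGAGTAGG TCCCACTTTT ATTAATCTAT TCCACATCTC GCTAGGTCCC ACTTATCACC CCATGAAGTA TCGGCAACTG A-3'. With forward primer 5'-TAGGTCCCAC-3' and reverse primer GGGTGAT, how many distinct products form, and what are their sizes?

Two products: 55 bp, 19 bp

The forward primer TAGGTCCCAC matches the top strand at positions 17–26, 53–62.
The reverse primer's reverse complement is ATCACCC, matching at positions 65–71.
Each forward site pairs with the reverse site to give a product ending at position 71: sizes 55, 19 bp.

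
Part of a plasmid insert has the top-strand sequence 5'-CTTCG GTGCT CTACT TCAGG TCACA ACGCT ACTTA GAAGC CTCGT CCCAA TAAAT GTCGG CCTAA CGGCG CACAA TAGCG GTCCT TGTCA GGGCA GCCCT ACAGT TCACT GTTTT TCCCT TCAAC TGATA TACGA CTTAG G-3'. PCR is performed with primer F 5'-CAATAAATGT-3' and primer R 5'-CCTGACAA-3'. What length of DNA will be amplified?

45 bp

Forward primer CAATAAATGT is found on the top strand at positions 48–57.
The reverse primer's reverse complement is TTGTCAGG, which matches the template at positions 85–92.
Product length = (reverse-primer end) − (forward-primer start) + 1 = 92 − 48 + 1 = 45 bp.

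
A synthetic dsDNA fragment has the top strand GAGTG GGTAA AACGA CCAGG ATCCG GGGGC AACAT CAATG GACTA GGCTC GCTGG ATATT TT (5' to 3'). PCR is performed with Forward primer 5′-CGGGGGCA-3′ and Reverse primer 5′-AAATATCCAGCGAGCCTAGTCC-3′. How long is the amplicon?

38 bp

Forward primer CGGGGGCA is found on the top strand at positions 24–31.
The reverse primer's reverse complement is GGACTAGGCTCGCTGGATATTT, which matches the template at positions 40–61.
Amplicon spans positions 24–61: 38 bp.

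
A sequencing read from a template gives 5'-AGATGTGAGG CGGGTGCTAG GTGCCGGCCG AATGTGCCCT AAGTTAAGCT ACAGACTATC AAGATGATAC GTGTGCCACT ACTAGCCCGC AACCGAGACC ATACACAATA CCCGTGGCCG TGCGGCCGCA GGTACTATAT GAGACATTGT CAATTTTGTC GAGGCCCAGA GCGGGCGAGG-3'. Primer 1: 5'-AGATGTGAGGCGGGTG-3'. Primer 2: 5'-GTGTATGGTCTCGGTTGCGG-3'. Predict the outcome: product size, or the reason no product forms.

Primer 1 (AGATGTGAGGCGGGTG) matches the top strand at positions 1–16; it acts as a forward primer.
Primer 2's reverse complement is CCGCAACCGAGACCATACAC, matching the top strand at positions 87–106; it acts as a reverse primer.
The 3' ends face each other across positions 1–106, giving a 106 bp product.

Yes — a 106 bp product.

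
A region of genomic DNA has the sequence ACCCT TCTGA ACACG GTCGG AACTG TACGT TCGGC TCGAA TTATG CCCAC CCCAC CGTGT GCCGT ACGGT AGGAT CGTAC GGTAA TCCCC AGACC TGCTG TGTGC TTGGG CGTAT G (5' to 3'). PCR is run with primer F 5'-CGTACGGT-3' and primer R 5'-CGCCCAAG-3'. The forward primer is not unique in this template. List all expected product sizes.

The forward primer CGTACGGT matches the top strand at positions 63–70, 76–83.
The reverse primer's reverse complement is CTTGGGCG, matching at positions 105–112.
Each forward site pairs with the reverse site to give a product ending at position 112: sizes 50, 37 bp.

50 bp, 37 bp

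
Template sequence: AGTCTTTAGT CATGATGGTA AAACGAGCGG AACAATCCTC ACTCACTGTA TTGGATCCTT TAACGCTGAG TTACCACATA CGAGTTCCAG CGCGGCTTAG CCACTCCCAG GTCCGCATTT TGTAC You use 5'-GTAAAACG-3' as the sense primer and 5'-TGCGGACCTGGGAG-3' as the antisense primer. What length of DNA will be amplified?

The forward primer matches the template at positions 18–25.
The reverse primer's reverse complement is CTCCCAGGTCCGCA, which matches the template at positions 104–117.
Amplicon spans positions 18–117: 100 bp.

100 bp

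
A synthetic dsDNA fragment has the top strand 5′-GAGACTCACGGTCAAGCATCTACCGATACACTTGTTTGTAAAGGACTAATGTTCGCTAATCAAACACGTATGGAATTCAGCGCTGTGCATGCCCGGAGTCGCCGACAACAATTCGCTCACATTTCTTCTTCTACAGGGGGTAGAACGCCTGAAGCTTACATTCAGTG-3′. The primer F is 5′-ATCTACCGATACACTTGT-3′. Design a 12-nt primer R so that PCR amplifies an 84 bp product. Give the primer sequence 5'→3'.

The forward primer binds at positions 18–35, so an 84 bp product ends at position 18 + 84 − 1 = 101.
The reverse primer anneals to the top strand over positions 90–101, i.e. to TGCCCGGAGTCG.
Its sequence written 5'→3' is the reverse complement: CGACTCCGGGCA.

5'-CGACTCCGGGCA-3'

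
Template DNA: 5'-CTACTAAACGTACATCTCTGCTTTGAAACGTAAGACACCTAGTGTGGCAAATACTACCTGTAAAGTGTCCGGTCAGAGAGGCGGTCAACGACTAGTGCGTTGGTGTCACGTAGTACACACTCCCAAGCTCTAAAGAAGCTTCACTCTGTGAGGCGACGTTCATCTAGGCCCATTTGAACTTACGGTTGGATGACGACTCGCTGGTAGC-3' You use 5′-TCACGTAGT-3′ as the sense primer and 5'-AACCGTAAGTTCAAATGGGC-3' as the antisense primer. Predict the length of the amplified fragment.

Scanning the template, TCACGTAGT occurs at positions 106–114; this primer anneals to the bottom strand there with its 3' end pointing downstream.
Reverse complement of the reverse primer: GCCCATTTGAACTTACGGTT. This occurs on the top strand at positions 168–187.
The product runs from position 106 to position 187, so its length is 187 − 106 + 1 = 82 bp.

82 bp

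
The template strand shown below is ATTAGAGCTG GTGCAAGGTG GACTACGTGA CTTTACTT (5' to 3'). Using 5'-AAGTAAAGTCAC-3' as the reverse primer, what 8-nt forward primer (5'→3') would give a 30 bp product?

The reverse primer's reverse complement GTGACTTTACTT matches the template at positions 27–38, so the product ends at position 38.
A 30 bp product then starts at position 38 − 30 + 1 = 9.
The forward primer is identical to the top strand there: TGGTGCAA.

5'-TGGTGCAA-3'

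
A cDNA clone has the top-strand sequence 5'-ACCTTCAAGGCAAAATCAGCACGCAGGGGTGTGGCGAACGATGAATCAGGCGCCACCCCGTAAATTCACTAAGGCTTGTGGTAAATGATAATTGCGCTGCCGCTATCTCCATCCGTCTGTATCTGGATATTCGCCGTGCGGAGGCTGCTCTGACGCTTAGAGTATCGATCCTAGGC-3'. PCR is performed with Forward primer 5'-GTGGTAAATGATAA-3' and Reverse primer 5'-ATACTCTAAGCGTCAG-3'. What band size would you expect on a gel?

The forward primer matches the template at positions 78–91.
Taking the reverse complement of ATACTCTAAGCGTCAG gives CTGACGCTTAGAGTAT, found at positions 150–165 on the template; the primer anneals here to the top strand with its 3' end pointing upstream.
Product length = (reverse-primer end) − (forward-primer start) + 1 = 165 − 78 + 1 = 88 bp.

88 bp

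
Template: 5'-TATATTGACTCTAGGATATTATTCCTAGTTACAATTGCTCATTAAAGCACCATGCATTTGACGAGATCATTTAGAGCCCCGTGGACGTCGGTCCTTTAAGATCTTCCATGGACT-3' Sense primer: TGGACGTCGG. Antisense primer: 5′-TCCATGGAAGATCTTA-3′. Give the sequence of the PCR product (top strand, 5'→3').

The forward primer matches the template at positions 82–91.
Reverse complement of the reverse primer: TAAGATCTTCCATGGA. This occurs on the top strand at positions 97–112.
The product is the template from position 82 through 112 (31 bp).

5'-TGGACGTCGGTCCTTTAAGATCTTCCATGGA-3'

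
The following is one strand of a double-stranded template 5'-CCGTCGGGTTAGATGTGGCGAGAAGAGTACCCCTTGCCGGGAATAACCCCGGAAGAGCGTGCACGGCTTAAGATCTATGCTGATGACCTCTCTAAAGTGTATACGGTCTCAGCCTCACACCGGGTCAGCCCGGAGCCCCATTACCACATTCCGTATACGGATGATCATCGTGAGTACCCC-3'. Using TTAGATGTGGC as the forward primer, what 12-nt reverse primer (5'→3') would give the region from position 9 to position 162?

The product's 3' end on the top strand is position 162.
The reverse primer anneals to the top strand over positions 151–162, i.e. to CCGTATACGGAT.
Its sequence written 5'→3' is the reverse complement: ATCCGTATACGG.

5'-ATCCGTATACGG-3'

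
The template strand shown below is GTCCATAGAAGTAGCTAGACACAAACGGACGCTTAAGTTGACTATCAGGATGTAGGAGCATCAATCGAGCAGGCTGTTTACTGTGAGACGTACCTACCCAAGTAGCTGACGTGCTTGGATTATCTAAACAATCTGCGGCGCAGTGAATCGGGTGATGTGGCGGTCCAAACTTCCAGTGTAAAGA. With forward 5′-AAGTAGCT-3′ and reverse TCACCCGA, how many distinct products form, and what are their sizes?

Two products: 147 bp, 56 bp

The forward primer AAGTAGCT matches the top strand at positions 9–16, 100–107.
The reverse primer's reverse complement is TCGGGTGA, matching at positions 148–155.
Each forward site pairs with the reverse site to give a product ending at position 155: sizes 147, 56 bp.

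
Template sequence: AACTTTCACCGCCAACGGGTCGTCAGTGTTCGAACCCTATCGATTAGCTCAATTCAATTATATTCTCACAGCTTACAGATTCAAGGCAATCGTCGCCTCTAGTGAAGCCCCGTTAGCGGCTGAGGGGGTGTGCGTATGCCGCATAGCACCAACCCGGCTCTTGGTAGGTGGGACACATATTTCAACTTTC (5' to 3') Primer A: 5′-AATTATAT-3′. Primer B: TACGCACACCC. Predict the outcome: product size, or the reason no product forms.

Yes — an 81 bp product.

Primer A (AATTATAT) matches the top strand at positions 56–63; it acts as a forward primer.
Primer B's reverse complement is GGGTGTGCGTA, matching the top strand at positions 126–136; it acts as a reverse primer.
The 3' ends face each other across positions 56–136, giving an 81 bp product.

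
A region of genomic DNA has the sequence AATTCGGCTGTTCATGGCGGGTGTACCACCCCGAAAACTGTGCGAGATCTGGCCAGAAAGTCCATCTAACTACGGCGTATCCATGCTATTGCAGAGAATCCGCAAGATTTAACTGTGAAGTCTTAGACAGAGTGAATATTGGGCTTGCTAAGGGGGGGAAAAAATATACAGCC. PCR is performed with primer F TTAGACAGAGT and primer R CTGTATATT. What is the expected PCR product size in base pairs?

Scanning the template, TTAGACAGAGT occurs at positions 123–133; this primer anneals to the bottom strand there with its 3' end pointing downstream.
Taking the reverse complement of CTGTATATT gives AATATACAG, found at positions 163–171 on the template; the primer anneals here to the top strand with its 3' end pointing upstream.
Product length = (reverse-primer end) − (forward-primer start) + 1 = 171 − 123 + 1 = 49 bp.

49 bp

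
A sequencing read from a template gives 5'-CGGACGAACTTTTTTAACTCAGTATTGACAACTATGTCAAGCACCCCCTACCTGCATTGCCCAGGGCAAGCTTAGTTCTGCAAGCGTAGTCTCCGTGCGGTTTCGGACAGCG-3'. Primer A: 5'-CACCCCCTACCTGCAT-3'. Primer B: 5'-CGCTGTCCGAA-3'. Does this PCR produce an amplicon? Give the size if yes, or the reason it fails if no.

Primer A (CACCCCCTACCTGCAT) matches the top strand at positions 42–57; it acts as a forward primer.
Primer B's reverse complement is TTCGGACAGCG, matching the top strand at positions 102–112; it acts as a reverse primer.
The 3' ends face each other across positions 42–112, giving a 71 bp product.

Yes — a 71 bp product.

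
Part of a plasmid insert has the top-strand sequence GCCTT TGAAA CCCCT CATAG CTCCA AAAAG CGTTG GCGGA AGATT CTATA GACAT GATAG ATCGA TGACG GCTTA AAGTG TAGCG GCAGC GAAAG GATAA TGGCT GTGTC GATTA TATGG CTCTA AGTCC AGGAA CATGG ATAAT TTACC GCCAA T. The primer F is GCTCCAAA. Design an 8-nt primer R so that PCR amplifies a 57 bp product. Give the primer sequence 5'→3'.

5'-TTAAGCCG-3'

The forward primer binds at positions 20–27, so a 57 bp product ends at position 20 + 57 − 1 = 76.
The reverse primer anneals to the top strand over positions 69–76, i.e. to CGGCTTAA.
Its sequence written 5'→3' is the reverse complement: TTAAGCCG.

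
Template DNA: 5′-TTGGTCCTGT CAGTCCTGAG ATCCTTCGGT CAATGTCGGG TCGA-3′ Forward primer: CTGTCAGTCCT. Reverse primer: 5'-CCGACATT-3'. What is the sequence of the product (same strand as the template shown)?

5'-CTGTCAGTCCTGAGATCCTTCGGTCAATGTCGG-3'

Forward primer CTGTCAGTCCT is found on the top strand at positions 7–17.
Taking the reverse complement of CCGACATT gives AATGTCGG, found at positions 32–39 on the template; the primer anneals here to the top strand with its 3' end pointing upstream.
The product is the template from position 7 through 39 (33 bp).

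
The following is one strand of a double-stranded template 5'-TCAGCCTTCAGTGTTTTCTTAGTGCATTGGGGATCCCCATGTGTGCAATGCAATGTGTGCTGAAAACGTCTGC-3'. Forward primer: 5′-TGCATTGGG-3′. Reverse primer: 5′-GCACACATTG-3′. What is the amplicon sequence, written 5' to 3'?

The forward primer matches the template at positions 23–31.
The reverse primer's reverse complement is CAATGTGTGC, which matches the template at positions 51–60.
The product is the template from position 23 through 60 (38 bp).

5'-TGCATTGGGGATCCCCATGTGTGCAATGCAATGTGTGC-3'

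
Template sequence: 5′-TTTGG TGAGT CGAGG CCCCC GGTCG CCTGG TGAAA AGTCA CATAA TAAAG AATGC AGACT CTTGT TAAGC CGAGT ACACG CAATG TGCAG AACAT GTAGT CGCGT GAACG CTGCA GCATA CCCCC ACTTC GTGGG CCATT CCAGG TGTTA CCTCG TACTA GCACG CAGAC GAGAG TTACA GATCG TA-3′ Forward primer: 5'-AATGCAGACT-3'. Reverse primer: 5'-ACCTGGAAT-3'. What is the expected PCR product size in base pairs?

Scanning the template, AATGCAGACT occurs at positions 51–60; this primer anneals to the bottom strand there with its 3' end pointing downstream.
Reverse complement of the reverse primer: ATTCCAGGT. This occurs on the top strand at positions 138–146.
The product runs from position 51 to position 146, so its length is 146 − 51 + 1 = 96 bp.

96 bp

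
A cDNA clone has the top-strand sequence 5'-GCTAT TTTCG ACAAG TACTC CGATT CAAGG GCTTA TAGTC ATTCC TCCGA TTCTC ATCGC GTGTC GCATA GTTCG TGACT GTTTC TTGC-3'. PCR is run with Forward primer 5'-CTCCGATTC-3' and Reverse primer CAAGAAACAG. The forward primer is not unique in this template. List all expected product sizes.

71 bp, 44 bp

The forward primer CTCCGATTC matches the top strand at positions 18–26, 45–53.
The reverse primer's reverse complement is CTGTTTCTTG, matching at positions 79–88.
Each forward site pairs with the reverse site to give a product ending at position 88: sizes 71, 44 bp.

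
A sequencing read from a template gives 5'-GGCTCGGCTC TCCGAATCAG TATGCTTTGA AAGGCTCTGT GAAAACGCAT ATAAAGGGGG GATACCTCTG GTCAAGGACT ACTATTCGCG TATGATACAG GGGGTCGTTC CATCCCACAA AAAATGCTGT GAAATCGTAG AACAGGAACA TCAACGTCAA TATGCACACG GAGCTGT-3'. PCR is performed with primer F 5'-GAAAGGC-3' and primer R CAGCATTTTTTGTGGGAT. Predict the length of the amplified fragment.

101 bp

Scanning the template, GAAAGGC occurs at positions 29–35; this primer anneals to the bottom strand there with its 3' end pointing downstream.
Taking the reverse complement of CAGCATTTTTTGTGGGAT gives ATCCCACAAAAAATGCTG, found at positions 112–129 on the template; the primer anneals here to the top strand with its 3' end pointing upstream.
The product runs from position 29 to position 129, so its length is 129 − 29 + 1 = 101 bp.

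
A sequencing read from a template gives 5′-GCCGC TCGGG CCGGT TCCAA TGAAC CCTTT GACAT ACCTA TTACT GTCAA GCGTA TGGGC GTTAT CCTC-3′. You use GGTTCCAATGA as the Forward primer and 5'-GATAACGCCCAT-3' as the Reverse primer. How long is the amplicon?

Forward primer GGTTCCAATGA is found on the top strand at positions 13–23.
Taking the reverse complement of GATAACGCCCAT gives ATGGGCGTTATC, found at positions 55–66 on the template; the primer anneals here to the top strand with its 3' end pointing upstream.
Product length = (reverse-primer end) − (forward-primer start) + 1 = 66 − 13 + 1 = 54 bp.

54 bp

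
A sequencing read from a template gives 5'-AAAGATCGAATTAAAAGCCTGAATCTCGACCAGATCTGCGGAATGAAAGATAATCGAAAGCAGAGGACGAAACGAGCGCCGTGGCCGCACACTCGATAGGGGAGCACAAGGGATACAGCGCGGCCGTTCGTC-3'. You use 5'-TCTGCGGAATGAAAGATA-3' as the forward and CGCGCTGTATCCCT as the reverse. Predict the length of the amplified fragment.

88 bp

The forward primer matches the template at positions 35–52.
Reverse complement of the reverse primer: AGGGATACAGCGCG. This occurs on the top strand at positions 109–122.
Product length = (reverse-primer end) − (forward-primer start) + 1 = 122 − 35 + 1 = 88 bp.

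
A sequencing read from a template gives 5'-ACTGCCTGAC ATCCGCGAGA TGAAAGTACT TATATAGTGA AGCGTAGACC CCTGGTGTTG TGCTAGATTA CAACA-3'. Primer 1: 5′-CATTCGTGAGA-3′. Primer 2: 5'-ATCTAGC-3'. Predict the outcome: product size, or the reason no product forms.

Primer 1 (CATTCGTGAGA) does not match the top strand, and its reverse complement TCTCACGAATG does not match either.
With no annealing site for primer 1, no amplification occurs.

No product — primer 1 has no binding site in the template.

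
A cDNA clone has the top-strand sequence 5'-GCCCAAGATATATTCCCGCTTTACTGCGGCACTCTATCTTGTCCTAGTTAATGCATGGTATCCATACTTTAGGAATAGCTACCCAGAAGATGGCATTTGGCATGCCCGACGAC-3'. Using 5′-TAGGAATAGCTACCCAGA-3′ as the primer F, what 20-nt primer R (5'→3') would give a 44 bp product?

The forward primer binds at positions 70–87, so a 44 bp product ends at position 70 + 44 − 1 = 113.
The reverse primer anneals to the top strand over positions 94–113, i.e. to CATTTGGCATGCCCGACGAC.
Its sequence written 5'→3' is the reverse complement: GTCGTCGGGCATGCCAAATG.

5'-GTCGTCGGGCATGCCAAATG-3'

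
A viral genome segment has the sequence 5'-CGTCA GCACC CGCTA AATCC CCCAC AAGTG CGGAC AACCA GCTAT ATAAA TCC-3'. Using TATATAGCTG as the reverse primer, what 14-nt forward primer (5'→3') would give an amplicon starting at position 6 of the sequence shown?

The reverse primer's reverse complement CAGCTATATA matches the template at positions 39–48; the product starts at position 6.
The forward primer is identical to the top strand over positions 6–19: GCACCCGCTAAATC.

5'-GCACCCGCTAAATC-3'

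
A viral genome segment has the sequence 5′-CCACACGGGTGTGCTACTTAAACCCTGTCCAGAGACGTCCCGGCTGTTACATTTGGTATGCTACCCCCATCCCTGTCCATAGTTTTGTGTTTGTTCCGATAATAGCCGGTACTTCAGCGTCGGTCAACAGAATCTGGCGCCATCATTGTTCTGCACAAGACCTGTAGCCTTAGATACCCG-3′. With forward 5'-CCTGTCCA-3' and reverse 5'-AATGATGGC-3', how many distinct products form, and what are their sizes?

The forward primer CCTGTCCA matches the top strand at positions 24–31, 72–79.
The reverse primer's reverse complement is GCCATCATT, matching at positions 139–147.
Each forward site pairs with the reverse site to give a product ending at position 147: sizes 124, 76 bp.

Two products: 124 bp, 76 bp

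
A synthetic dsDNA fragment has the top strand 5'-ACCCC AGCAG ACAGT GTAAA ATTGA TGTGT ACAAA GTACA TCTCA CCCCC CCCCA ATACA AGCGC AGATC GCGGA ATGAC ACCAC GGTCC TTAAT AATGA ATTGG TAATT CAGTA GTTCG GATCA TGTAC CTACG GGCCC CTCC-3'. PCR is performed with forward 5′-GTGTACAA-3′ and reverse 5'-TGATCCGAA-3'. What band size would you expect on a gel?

99 bp

Scanning the template, GTGTACAA occurs at positions 27–34; this primer anneals to the bottom strand there with its 3' end pointing downstream.
Taking the reverse complement of TGATCCGAA gives TTCGGATCA, found at positions 117–125 on the template; the primer anneals here to the top strand with its 3' end pointing upstream.
Product length = (reverse-primer end) − (forward-primer start) + 1 = 125 − 27 + 1 = 99 bp.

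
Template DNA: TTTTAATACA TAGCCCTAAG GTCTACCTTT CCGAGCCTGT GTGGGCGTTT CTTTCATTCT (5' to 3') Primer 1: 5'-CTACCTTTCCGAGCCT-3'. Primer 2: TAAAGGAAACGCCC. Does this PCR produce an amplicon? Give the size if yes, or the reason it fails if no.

Primer 2 (TAAAGGAAACGCCC) does not match the top strand, and its reverse complement GGGCGTTTCCTTTA does not match either.
With no annealing site for primer 2, no amplification occurs.

No product — primer 2 has no binding site in the template.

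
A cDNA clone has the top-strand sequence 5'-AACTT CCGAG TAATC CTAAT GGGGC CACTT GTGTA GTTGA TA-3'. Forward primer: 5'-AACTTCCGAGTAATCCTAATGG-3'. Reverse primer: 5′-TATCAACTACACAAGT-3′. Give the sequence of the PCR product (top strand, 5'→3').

Scanning the template, AACTTCCGAGTAATCCTAATGG occurs at positions 1–22; this primer anneals to the bottom strand there with its 3' end pointing downstream.
The reverse primer's reverse complement is ACTTGTGTAGTTGATA, which matches the template at positions 27–42.
The product is the template from position 1 through 42 (42 bp).

5'-AACTTCCGAGTAATCCTAATGGGGCCACTTGTGTAGTTGATA-3'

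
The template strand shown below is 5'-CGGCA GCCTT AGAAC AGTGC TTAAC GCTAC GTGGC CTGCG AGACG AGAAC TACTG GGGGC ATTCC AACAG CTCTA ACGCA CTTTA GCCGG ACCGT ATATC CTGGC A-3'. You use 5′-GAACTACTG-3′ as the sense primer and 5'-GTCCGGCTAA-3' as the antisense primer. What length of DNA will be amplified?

The forward primer matches the template at positions 47–55.
The reverse primer's reverse complement is TTAGCCGGAC, which matches the template at positions 83–92.
The product runs from position 47 to position 92, so its length is 92 − 47 + 1 = 46 bp.

46 bp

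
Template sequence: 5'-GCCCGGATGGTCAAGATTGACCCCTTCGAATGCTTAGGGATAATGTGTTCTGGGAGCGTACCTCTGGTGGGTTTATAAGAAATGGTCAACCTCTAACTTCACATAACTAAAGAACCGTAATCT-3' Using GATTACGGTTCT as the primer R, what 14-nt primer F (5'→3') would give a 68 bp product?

5'-AGCGTACCTCTGGT-3'

The reverse primer's reverse complement AGAACCGTAATC matches the template at positions 111–122, so the product ends at position 122.
A 68 bp product then starts at position 122 − 68 + 1 = 55.
The forward primer is identical to the top strand there: AGCGTACCTCTGGT.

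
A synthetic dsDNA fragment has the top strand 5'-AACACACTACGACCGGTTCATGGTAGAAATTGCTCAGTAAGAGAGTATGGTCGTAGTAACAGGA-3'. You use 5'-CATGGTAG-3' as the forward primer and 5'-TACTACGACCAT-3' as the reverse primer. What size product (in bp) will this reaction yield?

40 bp

The forward primer matches the template at positions 19–26.
The reverse primer's reverse complement is ATGGTCGTAGTA, which matches the template at positions 47–58.
The product runs from position 19 to position 58, so its length is 58 − 19 + 1 = 40 bp.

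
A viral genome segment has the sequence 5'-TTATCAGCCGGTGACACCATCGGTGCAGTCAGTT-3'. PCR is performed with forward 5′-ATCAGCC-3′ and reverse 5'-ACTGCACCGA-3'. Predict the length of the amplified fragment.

Scanning the template, ATCAGCC occurs at positions 3–9; this primer anneals to the bottom strand there with its 3' end pointing downstream.
Reverse complement of the reverse primer: TCGGTGCAGT. This occurs on the top strand at positions 20–29.
The product runs from position 3 to position 29, so its length is 29 − 3 + 1 = 27 bp.

27 bp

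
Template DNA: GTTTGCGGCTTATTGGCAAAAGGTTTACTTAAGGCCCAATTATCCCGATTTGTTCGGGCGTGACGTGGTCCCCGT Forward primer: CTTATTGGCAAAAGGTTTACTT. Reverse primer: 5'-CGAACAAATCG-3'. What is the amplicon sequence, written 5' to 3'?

Scanning the template, CTTATTGGCAAAAGGTTTACTT occurs at positions 9–30; this primer anneals to the bottom strand there with its 3' end pointing downstream.
Taking the reverse complement of CGAACAAATCG gives CGATTTGTTCG, found at positions 46–56 on the template; the primer anneals here to the top strand with its 3' end pointing upstream.
The product is the template from position 9 through 56 (48 bp).

5'-CTTATTGGCAAAAGGTTTACTTAAGGCCCAATTATCCCGATTTGTTCG-3'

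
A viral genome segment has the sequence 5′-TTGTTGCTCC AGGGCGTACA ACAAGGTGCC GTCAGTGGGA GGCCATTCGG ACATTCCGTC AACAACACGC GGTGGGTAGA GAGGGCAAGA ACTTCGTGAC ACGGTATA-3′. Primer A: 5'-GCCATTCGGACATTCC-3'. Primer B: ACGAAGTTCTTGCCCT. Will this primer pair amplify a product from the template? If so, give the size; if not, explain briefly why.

Primer A (GCCATTCGGACATTCC) matches the top strand at positions 42–57; it acts as a forward primer.
Primer B's reverse complement is AGGGCAAGAACTTCGT, matching the top strand at positions 82–97; it acts as a reverse primer.
The 3' ends face each other across positions 42–97, giving a 56 bp product.

Yes — a 56 bp product.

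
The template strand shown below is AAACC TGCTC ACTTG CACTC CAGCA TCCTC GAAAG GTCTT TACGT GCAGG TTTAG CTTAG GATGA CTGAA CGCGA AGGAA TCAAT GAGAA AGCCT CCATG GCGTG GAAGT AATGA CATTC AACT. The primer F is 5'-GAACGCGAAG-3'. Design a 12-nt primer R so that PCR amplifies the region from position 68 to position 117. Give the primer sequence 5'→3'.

The product's 3' end on the top strand is position 117.
The reverse primer anneals to the top strand over positions 106–117, i.e. to GAAGTAATGACA.
Its sequence written 5'→3' is the reverse complement: TGTCATTACTTC.

5'-TGTCATTACTTC-3'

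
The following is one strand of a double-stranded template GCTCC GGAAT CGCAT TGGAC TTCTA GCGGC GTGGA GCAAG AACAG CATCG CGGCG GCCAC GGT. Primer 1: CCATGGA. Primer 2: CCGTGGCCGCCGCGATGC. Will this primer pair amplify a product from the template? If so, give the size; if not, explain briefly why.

Primer 1 (CCATGGA) does not match the top strand, and its reverse complement TCCATGG does not match either.
With no annealing site for primer 1, no amplification occurs.

No product — primer 1 has no binding site in the template.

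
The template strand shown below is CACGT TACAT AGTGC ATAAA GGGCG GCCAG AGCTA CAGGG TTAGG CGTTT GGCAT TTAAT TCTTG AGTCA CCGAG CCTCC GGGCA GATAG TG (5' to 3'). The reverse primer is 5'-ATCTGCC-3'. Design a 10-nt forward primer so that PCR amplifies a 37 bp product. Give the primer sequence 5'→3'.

5'-GCATTTAATT-3'

The reverse primer's reverse complement GGCAGAT matches the template at positions 82–88, so the product ends at position 88.
A 37 bp product then starts at position 88 − 37 + 1 = 52.
The forward primer is identical to the top strand there: GCATTTAATT.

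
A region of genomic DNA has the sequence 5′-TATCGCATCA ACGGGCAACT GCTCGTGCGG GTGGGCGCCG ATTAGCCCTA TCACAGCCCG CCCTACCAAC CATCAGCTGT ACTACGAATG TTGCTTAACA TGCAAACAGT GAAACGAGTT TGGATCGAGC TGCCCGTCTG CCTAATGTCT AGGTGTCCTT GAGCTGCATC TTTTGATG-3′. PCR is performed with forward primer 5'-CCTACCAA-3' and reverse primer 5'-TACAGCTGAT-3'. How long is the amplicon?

20 bp

The forward primer matches the template at positions 62–69.
Reverse complement of the reverse primer: ATCAGCTGTA. This occurs on the top strand at positions 72–81.
Product length = (reverse-primer end) − (forward-primer start) + 1 = 81 − 62 + 1 = 20 bp.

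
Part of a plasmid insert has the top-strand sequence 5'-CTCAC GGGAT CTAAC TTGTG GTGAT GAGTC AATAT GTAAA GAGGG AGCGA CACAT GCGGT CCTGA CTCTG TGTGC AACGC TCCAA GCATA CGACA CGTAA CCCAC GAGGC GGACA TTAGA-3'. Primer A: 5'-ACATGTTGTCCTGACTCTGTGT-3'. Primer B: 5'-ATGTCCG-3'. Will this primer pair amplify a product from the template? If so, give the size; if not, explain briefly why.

No product — primer A has no binding site in the template.

Primer A (ACATGTTGTCCTGACTCTGTGT) does not match the top strand, and its reverse complement ACACAGAGTCAGGACAACATGT does not match either.
With no annealing site for primer A, no amplification occurs.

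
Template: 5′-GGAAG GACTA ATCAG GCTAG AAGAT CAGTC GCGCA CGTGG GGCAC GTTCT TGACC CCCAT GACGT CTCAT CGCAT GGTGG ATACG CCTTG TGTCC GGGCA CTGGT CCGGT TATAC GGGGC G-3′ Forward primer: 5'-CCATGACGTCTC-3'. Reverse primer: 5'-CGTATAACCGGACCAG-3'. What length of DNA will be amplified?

Scanning the template, CCATGACGTCTC occurs at positions 57–68; this primer anneals to the bottom strand there with its 3' end pointing downstream.
Taking the reverse complement of CGTATAACCGGACCAG gives CTGGTCCGGTTATACG, found at positions 101–116 on the template; the primer anneals here to the top strand with its 3' end pointing upstream.
Product length = (reverse-primer end) − (forward-primer start) + 1 = 116 − 57 + 1 = 60 bp.

60 bp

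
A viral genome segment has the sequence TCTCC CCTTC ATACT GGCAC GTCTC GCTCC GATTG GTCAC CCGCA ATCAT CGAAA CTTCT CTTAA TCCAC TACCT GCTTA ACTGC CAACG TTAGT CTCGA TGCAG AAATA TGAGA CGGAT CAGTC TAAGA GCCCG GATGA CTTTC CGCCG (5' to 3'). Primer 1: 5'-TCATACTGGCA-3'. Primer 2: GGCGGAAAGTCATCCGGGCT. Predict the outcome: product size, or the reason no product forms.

Yes — a 141 bp product.

Primer 1 (TCATACTGGCA) matches the top strand at positions 9–19; it acts as a forward primer.
Primer 2's reverse complement is AGCCCGGATGACTTTCCGCC, matching the top strand at positions 130–149; it acts as a reverse primer.
The 3' ends face each other across positions 9–149, giving a 141 bp product.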